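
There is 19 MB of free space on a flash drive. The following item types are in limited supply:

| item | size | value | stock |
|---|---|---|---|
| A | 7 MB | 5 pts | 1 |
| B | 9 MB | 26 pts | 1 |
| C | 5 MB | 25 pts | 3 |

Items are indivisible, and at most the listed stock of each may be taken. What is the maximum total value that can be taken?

76 pts

Top feasible selections:
- 1×B + 2×C: size 19, value 76
- 3×C: size 15, value 75
- 1×A + 2×C: size 17, value 55
Best: 76 pts.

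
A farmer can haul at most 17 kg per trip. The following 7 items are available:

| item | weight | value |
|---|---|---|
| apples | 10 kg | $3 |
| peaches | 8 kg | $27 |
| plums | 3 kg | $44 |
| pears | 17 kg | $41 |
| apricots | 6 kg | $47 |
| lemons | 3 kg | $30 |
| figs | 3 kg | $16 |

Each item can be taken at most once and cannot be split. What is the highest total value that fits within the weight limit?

Check high-value combinations within 17 kg:
- plums+apricots+lemons+figs: weight 3+6+3+3=15, value 44+47+30+16=137
- plums+apricots+lemons: weight 3+6+3=12, value 44+47+30=121
- peaches+plums+apricots: weight 8+3+6=17, value 27+44+47=118
- peaches+plums+lemons+figs: weight 8+3+3+3=17, value 27+44+30+16=117
- plums+apricots+figs: weight 3+6+3=12, value 44+47+16=107
Best: $137.

$137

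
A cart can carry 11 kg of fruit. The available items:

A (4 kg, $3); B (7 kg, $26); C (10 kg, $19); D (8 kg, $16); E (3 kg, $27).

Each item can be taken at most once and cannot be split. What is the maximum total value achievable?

Check high-value combinations within 11 kg:
- B+E: weight 7+3=10, value 26+27=53
- D+E: weight 8+3=11, value 16+27=43
- A+E: weight 4+3=7, value 3+27=30
- A+B: weight 4+7=11, value 3+26=29
- E: weight 3, value 27
Best: $53.

$53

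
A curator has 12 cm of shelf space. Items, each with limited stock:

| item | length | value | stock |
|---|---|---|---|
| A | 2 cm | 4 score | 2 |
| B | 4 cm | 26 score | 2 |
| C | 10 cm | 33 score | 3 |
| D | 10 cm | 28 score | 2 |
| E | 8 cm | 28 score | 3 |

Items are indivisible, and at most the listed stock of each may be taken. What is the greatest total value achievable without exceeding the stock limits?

Best selections within length 12 and stock limits:
- 2×A + 2×B: length 12, value 60
- 1×A + 2×B: length 10, value 56
- 1×B + 1×E: length 12, value 54
Best: 60 score.

60 score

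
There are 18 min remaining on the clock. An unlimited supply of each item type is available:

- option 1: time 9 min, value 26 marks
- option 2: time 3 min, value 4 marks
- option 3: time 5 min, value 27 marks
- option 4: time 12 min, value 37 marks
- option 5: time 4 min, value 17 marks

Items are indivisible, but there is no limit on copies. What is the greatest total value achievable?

88 marks

Best value-per-unit is option 3 at 27/5; filling with it alone gives 3×27 = 81.
Optimal mix: 2×option 3 + 2×option 5 → time 18, value 88.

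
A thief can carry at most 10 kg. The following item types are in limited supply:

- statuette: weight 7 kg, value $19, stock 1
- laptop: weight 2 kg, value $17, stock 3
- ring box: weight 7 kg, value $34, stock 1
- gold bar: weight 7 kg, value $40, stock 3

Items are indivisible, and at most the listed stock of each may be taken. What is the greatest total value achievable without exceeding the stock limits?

$57

Best selections within weight 10 and stock limits:
- 1×laptop + 1×gold bar: weight 9, value 57
- 3×laptop: weight 6, value 51
- 1×laptop + 1×ring box: weight 9, value 51
Best: $57.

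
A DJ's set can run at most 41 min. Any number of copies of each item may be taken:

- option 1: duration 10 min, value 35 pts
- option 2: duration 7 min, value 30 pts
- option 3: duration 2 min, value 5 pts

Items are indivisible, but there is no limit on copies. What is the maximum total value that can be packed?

Best value-per-unit is option 2 at 30/7; filling with it alone gives 5×30 = 150.
Optimal mix: 5×option 2 + 3×option 3 → duration 41, value 165.

165 pts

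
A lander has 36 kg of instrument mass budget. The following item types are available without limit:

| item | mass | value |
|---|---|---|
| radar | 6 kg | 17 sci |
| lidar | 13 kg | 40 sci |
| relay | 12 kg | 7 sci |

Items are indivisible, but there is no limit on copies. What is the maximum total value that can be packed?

102 sci

Best value-per-unit is lidar at 40/13; filling with it alone gives 2×40 = 80.
Optimal mix: 6×radar → mass 36, value 102.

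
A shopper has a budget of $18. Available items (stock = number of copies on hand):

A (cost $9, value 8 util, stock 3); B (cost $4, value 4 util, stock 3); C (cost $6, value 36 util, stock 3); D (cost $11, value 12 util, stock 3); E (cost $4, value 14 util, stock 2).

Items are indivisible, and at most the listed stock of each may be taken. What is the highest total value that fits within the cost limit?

108 util

Best selections within cost 18 and stock limits:
- 3×C: cost 18, value 108
- 2×C + 1×E: cost 16, value 86
Best: 108 util.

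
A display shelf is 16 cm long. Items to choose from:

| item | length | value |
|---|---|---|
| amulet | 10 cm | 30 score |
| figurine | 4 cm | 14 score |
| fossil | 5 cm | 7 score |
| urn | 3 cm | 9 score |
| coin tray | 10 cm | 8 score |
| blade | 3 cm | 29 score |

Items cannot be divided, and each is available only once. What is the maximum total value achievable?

68 score

Check high-value combinations within 16 cm:
- amulet+urn+blade: length 10+3+3=16, value 30+9+29=68
- amulet+blade: length 10+3=13, value 30+29=59
- figurine+fossil+urn+blade: length 4+5+3+3=15, value 14+7+9+29=59
- figurine+urn+blade: length 4+3+3=10, value 14+9+29=52
Best: 68 score.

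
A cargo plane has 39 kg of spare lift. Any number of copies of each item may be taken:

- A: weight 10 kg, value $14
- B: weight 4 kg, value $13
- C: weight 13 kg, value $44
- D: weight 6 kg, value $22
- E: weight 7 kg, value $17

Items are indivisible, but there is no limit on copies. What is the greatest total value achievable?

$136

Best value-per-unit is D at 22/6; filling with it alone gives 6×22 = 132.
Optimal mix: 2×B + 1×C + 3×D → weight 39, value 136.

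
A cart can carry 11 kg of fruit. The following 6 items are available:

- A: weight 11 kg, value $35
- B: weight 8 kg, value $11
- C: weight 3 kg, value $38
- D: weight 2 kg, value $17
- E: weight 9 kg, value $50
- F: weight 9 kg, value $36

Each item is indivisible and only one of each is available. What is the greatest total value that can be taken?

$67

Check high-value combinations within 11 kg:
- D+E: weight 2+9=11, value 17+50=67
- C+D: weight 3+2=5, value 38+17=55
- D+F: weight 2+9=11, value 17+36=53
- E: weight 9, value 50
Best: $67.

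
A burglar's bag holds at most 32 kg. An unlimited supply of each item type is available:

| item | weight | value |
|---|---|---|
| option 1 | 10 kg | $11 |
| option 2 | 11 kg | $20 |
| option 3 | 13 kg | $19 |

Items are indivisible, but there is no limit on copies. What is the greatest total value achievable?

$51

Best value-per-unit is option 2 at 20/11; filling with it alone gives 2×20 = 40.
Optimal mix: 1×option 1 + 2×option 2 → weight 32, value 51.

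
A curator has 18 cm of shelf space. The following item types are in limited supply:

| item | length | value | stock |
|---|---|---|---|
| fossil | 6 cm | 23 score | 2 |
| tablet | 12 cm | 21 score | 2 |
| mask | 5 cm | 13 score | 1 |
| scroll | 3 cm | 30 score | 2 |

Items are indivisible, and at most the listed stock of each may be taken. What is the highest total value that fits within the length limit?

Best selections within length 18 and stock limits:
- 2×fossil + 2×scroll: length 18, value 106
- 1×fossil + 1×mask + 2×scroll: length 17, value 96
- 1×fossil + 2×scroll: length 12, value 83
- 1×tablet + 2×scroll: length 18, value 81
Best: 106 score.

106 score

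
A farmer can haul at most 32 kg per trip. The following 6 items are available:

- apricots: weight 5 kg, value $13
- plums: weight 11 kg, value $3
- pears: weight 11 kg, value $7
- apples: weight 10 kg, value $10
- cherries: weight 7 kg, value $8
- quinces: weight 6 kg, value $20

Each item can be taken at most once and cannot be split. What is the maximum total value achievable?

Check high-value combinations within 32 kg:
- apricots+apples+cherries+quinces: weight 5+10+7+6=28, value 13+10+8+20=51
- apricots+pears+apples+quinces: weight 5+11+10+6=32, value 13+7+10+20=50
- apricots+pears+cherries+quinces: weight 5+11+7+6=29, value 13+7+8+20=48
Best: $51.

$51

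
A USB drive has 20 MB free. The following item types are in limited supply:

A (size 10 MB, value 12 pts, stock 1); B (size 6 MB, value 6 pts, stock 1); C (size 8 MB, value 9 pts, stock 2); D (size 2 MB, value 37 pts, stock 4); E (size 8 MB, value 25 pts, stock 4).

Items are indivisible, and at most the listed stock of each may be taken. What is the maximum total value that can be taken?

Top feasible selections:
- 4×D + 1×E: size 16, value 173
- 1×A + 4×D: size 18, value 160
Best: 173 pts.

173 pts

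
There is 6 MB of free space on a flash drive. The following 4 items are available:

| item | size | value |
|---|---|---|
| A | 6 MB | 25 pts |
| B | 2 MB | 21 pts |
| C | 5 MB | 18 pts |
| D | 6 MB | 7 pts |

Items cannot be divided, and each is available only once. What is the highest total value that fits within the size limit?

Check high-value combinations within 6 MB:
- A: size 6, value 25
- B: size 2, value 21
- C: size 5, value 18
Best: 25 pts.

25 pts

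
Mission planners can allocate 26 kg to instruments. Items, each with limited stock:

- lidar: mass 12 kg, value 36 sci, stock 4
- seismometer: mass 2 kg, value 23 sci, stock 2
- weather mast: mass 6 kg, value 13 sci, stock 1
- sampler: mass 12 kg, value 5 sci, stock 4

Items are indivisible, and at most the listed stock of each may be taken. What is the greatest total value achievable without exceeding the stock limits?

Best selections within mass 26 and stock limits:
- 1×lidar + 2×seismometer + 1×weather mast: mass 22, value 95
- 2×lidar + 1×seismometer: mass 26, value 95
- 1×lidar + 2×seismometer: mass 16, value 82
Best: 95 sci.

95 sci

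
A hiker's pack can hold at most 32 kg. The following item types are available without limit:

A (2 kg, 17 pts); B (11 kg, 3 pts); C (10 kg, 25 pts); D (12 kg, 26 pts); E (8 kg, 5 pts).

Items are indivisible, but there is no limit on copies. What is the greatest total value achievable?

Best value-per-unit is A at 17/2, and filling with it alone uses weight 16×2=32. No mix of the others beats 16×17 = 272.

272 pts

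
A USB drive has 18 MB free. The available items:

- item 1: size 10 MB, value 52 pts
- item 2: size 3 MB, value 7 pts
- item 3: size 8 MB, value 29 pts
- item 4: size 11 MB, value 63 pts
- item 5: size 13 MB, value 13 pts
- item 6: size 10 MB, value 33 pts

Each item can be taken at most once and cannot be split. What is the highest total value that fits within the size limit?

Check high-value combinations within 18 MB:
- item 1+item 3: size 10+8=18, value 52+29=81
- item 2+item 4: size 3+11=14, value 7+63=70
- item 4: size 11, value 63
- item 3+item 6: size 8+10=18, value 29+33=62
Best: 81 pts.

81 pts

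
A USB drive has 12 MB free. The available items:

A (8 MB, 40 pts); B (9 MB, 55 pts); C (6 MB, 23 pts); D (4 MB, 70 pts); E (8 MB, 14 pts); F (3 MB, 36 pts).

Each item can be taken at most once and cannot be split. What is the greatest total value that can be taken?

Check high-value combinations within 12 MB:
- A+D: size 8+4=12, value 40+70=110
- D+F: size 4+3=7, value 70+36=106
- C+D: size 6+4=10, value 23+70=93
- B+F: size 9+3=12, value 55+36=91
- D+E: size 4+8=12, value 70+14=84
Best: 110 pts.

110 pts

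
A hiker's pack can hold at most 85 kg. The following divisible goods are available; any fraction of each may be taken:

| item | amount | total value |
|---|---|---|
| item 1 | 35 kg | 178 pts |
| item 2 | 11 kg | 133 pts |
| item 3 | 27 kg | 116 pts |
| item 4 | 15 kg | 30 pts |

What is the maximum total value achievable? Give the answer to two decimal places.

Take in order of value per unit:
- item 2 (133/11 per unit): all 11 → value 133, running total 133.00
- item 1 (178/35 per unit): all 35 → value 178, running total 311.00
- item 3 (116/27 per unit): all 27 → value 116, running total 427.00
- item 4 (30/15 per unit): 12 of 15 → value 12×30/15 = 24.0000, running total 451.00
Total 451.00.

451.00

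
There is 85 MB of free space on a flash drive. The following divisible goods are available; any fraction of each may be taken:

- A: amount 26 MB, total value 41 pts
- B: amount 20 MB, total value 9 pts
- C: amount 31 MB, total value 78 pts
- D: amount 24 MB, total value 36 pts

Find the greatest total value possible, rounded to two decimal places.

156.80

Take in order of value per unit:
- C (78/31 per unit): all 31 → value 78, running total 78.00
- A (41/26 per unit): all 26 → value 41, running total 119.00
- D (36/24 per unit): all 24 → value 36, running total 155.00
- B (9/20 per unit): 4 of 20 → value 4×9/20 = 1.8000, running total 156.80
Total 156.80.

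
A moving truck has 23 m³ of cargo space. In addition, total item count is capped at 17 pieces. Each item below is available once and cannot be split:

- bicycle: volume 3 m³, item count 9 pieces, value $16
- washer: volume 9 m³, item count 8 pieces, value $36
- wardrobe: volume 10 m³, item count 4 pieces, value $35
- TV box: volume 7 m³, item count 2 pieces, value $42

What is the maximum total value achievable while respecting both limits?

Feasible sets respecting both limits:
- bicycle+wardrobe+TV box: volume 20, item count 15, value 93
- washer+TV box: volume 16, item count 10, value 78
- wardrobe+TV box: volume 17, item count 6, value 77
Best: $93.

$93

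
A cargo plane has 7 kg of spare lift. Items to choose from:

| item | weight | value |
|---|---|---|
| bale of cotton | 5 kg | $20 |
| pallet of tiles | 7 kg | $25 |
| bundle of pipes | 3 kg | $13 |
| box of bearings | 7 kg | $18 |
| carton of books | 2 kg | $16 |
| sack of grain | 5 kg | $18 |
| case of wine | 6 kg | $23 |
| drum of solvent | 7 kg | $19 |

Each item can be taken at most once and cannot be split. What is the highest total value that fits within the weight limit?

$36

Check high-value combinations within 7 kg:
- bale of cotton+carton of books: weight 5+2=7, value 20+16=36
- carton of books+sack of grain: weight 2+5=7, value 16+18=34
- bundle of pipes+carton of books: weight 3+2=5, value 13+16=29
- pallet of tiles: weight 7, value 25
Best: $36.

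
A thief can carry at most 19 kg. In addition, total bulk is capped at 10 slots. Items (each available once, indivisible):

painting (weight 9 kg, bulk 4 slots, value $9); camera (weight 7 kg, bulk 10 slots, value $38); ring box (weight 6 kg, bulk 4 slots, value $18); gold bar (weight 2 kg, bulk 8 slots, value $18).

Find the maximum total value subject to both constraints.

$38

Feasible sets respecting both limits:
- camera: weight 7, bulk 10, value 38
- painting+ring box: weight 15, bulk 8, value 27
- ring box: weight 6, bulk 4, value 18
Best: $38.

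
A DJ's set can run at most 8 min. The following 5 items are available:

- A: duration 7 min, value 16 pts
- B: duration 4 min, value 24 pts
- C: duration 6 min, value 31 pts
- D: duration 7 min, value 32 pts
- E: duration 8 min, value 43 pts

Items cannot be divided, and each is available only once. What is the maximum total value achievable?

Check high-value combinations within 8 min:
- E: duration 8, value 43
- D: duration 7, value 32
- C: duration 6, value 31
- B: duration 4, value 24
- A: duration 7, value 16
Best: 43 pts.

43 pts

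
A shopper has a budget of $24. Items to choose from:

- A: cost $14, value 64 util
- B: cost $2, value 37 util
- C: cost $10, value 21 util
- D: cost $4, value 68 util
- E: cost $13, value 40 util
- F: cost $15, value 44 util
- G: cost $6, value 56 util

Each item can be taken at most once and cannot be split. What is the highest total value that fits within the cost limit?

188 util

Check high-value combinations within $24:
- A+D+G: cost 14+4+6=24, value 64+68+56=188
- B+C+D+G: cost 2+10+4+6=22, value 37+21+68+56=182
- A+B+D: cost 14+2+4=20, value 64+37+68=169
- D+E+G: cost 4+13+6=23, value 68+40+56=164
Best: 188 util.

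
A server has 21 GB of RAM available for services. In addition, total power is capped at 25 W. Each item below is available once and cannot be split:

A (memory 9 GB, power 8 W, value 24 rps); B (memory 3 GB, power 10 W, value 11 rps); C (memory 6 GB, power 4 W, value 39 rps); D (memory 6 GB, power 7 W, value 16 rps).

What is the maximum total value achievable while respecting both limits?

Feasible sets respecting both limits:
- A+C+D: memory 21, power 19, value 79
- A+B+C: memory 18, power 22, value 74
- B+C+D: memory 15, power 21, value 66
Best: 79 rps.

79 rps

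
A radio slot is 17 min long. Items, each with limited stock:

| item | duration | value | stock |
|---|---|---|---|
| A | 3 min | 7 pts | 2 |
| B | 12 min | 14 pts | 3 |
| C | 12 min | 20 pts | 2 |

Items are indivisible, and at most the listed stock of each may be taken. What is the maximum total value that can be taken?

Top feasible selections:
- 1×A + 1×C: duration 15, value 27
- 1×A + 1×B: duration 15, value 21
- 1×C: duration 12, value 20
- 2×A: duration 6, value 14
Best: 27 pts.

27 pts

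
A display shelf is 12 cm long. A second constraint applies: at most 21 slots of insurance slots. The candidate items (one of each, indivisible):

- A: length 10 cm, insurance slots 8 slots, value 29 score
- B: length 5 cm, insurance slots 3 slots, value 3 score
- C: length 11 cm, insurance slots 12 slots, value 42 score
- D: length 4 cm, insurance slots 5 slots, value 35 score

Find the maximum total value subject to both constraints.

Feasible sets respecting both limits:
- C: length 11, insurance slots 12, value 42
- B+D: length 9, insurance slots 8, value 38
- D: length 4, insurance slots 5, value 35
- A: length 10, insurance slots 8, value 29
Best: 42 score.

42 score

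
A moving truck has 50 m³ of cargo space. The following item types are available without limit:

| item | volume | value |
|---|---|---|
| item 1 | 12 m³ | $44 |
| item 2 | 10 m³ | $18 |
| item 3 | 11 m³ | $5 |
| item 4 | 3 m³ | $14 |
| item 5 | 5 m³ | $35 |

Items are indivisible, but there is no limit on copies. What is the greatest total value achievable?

Best value-per-unit is item 5 at 35/5, and filling with it alone uses volume 10×5=50. No mix of the others beats 10×35 = 350.

$350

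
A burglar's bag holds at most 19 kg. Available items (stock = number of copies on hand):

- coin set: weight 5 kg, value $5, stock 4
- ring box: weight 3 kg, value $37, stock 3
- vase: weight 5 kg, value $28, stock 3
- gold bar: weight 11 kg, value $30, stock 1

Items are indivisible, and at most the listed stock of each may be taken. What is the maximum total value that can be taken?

$167

Best selections within weight 19 and stock limits:
- 3×ring box + 2×vase: weight 19, value 167
- 1×coin set + 3×ring box + 1×vase: weight 19, value 144
- 3×ring box + 1×vase: weight 14, value 139
Best: $167.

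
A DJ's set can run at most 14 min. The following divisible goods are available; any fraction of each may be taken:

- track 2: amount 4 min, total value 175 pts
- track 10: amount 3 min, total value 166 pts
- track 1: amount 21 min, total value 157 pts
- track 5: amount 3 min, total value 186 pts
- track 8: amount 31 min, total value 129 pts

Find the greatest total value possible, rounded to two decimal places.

Take in order of value per unit:
- track 5 (186/3 per unit): all 3 → value 186, running total 186.00
- track 10 (166/3 per unit): all 3 → value 166, running total 352.00
- track 2 (175/4 per unit): all 4 → value 175, running total 527.00
- track 1 (157/21 per unit): 4 of 21 → value 4×157/21 = 29.9048, running total 556.90
Total 556.90.

556.90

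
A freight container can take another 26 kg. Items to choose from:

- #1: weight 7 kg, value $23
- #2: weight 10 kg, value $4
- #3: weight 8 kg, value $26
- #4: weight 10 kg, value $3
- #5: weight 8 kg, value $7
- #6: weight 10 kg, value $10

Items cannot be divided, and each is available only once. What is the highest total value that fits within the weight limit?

Check high-value combinations within 26 kg:
- #1+#3+#6: weight 7+8+10=25, value 23+26+10=59
- #1+#3+#5: weight 7+8+8=23, value 23+26+7=56
- #1+#2+#3: weight 7+10+8=25, value 23+4+26=53
- #1+#3+#4: weight 7+8+10=25, value 23+26+3=52
Best: $59.

$59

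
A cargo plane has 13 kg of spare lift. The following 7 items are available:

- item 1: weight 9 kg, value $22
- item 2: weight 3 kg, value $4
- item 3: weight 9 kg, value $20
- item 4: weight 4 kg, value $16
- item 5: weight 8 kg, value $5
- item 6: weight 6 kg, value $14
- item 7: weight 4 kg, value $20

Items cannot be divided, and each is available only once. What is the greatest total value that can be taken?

Check high-value combinations within 13 kg:
- item 1+item 7: weight 9+4=13, value 22+20=42
- item 2+item 4+item 7: weight 3+4+4=11, value 4+16+20=40
- item 3+item 7: weight 9+4=13, value 20+20=40
- item 1+item 4: weight 9+4=13, value 22+16=38
- item 2+item 6+item 7: weight 3+6+4=13, value 4+14+20=38
Best: $42.

$42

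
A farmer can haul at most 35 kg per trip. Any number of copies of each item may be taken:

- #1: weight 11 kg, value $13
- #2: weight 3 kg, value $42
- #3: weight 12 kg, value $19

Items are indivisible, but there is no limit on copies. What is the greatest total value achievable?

$462

Best value-per-unit is #2 at 42/3, and filling with it alone uses weight 11×3=33. No mix of the others beats 11×42 = 462.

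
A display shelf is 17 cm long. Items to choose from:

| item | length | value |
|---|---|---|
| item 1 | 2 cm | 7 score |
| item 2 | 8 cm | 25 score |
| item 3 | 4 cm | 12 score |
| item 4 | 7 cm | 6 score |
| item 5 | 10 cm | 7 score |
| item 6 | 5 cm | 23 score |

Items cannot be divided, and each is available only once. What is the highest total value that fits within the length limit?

Check high-value combinations within 17 cm:
- item 2+item 3+item 6: length 8+4+5=17, value 25+12+23=60
- item 1+item 2+item 6: length 2+8+5=15, value 7+25+23=55
- item 2+item 6: length 8+5=13, value 25+23=48
Best: 60 score.

60 score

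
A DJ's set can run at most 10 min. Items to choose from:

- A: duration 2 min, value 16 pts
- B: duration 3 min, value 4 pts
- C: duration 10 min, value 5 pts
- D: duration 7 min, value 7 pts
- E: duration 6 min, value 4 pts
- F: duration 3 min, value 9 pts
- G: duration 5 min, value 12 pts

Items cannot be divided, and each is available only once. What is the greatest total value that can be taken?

This is a 0/1 knapsack; check combinations near the capacity.
- A+F+G: duration 2+3+5=10, value 16+9+12=37
- A+B+G: duration 2+3+5=10, value 16+4+12=32
- A+B+F: duration 2+3+3=8, value 16+4+9=29
- A+G: duration 2+5=7, value 16+12=28
- A+F: duration 2+3=5, value 16+9=25
Best: 37 pts.

37 pts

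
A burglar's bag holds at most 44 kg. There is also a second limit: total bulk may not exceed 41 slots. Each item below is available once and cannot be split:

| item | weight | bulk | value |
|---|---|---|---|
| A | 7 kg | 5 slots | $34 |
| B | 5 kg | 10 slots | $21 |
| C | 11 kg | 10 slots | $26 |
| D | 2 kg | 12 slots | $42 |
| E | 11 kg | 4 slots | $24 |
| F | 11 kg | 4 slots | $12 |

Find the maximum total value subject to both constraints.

$147

Feasible sets respecting both limits:
- A+B+C+D+E: weight 36, bulk 41, value 147
- A+C+D+E+F: weight 42, bulk 35, value 138
- A+B+C+D+F: weight 36, bulk 41, value 135
- A+B+D+E+F: weight 36, bulk 35, value 133
Best: $147.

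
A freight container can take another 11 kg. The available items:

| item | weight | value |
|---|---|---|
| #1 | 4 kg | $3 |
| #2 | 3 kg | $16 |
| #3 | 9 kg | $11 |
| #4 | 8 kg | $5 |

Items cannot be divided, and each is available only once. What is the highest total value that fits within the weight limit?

$21

Check high-value combinations within 11 kg:
- #2+#4: weight 3+8=11, value 16+5=21
- #1+#2: weight 4+3=7, value 3+16=19
- #2: weight 3, value 16
- #3: weight 9, value 11
- #4: weight 8, value 5
Best: $21.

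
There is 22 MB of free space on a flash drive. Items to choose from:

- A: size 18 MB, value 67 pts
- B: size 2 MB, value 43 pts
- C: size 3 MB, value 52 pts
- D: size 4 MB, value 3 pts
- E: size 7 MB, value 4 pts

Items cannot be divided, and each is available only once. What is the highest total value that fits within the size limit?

This is a 0/1 knapsack; check combinations near the capacity.
- A+C: size 18+3=21, value 67+52=119
- A+B: size 18+2=20, value 67+43=110
- B+C+D+E: size 2+3+4+7=16, value 43+52+3+4=102
- B+C+E: size 2+3+7=12, value 43+52+4=99
- B+C+D: size 2+3+4=9, value 43+52+3=98
Best: 119 pts.

119 pts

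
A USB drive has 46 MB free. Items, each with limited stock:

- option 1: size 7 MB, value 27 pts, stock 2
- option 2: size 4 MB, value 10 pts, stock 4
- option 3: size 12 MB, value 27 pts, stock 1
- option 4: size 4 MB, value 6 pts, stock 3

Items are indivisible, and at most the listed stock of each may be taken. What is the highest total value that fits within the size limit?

Top feasible selections:
- 2×option 1 + 4×option 2 + 1×option 3 + 1×option 4: size 46, value 127
- 2×option 1 + 3×option 2 + 1×option 3 + 2×option 4: size 46, value 123
Best: 127 pts.

127 pts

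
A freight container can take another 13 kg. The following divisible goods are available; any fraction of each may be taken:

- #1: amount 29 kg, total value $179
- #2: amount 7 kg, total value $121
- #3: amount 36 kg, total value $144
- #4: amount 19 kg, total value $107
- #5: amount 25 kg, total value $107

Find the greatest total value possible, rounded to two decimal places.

Take in order of value per unit:
- #2 (121/7 per unit): all 7 → value 121, running total 121.00
- #1 (179/29 per unit): 6 of 29 → value 6×179/29 = 37.0345, running total 158.03
Total 158.03.

158.03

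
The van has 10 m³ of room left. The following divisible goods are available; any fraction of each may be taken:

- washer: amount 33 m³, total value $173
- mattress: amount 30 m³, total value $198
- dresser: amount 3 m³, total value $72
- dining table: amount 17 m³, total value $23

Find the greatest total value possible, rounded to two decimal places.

Take in order of value per unit:
- dresser (72/3 per unit): all 3 → value 72, running total 72.00
- mattress (198/30 per unit): 7 of 30 → value 7×198/30 = 46.2000, running total 118.20
Total 118.20.

118.20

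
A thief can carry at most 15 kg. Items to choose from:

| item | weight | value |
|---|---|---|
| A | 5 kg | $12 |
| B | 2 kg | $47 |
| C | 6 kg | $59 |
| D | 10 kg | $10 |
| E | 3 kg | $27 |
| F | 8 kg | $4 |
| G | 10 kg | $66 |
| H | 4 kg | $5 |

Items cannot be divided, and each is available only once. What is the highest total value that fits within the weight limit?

Check high-value combinations within 15 kg:
- B+E+G: weight 2+3+10=15, value 47+27+66=140
- B+C+E+H: weight 2+6+3+4=15, value 47+59+27+5=138
- B+C+E: weight 2+6+3=11, value 47+59+27=133
- A+B+C: weight 5+2+6=13, value 12+47+59=118
Best: $140.

$140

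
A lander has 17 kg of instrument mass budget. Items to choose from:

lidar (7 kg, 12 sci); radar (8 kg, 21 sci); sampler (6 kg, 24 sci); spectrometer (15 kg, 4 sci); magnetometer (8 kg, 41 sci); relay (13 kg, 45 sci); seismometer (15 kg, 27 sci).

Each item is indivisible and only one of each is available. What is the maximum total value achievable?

65 sci

This is a 0/1 knapsack; check combinations near the capacity.
- sampler+magnetometer: mass 6+8=14, value 24+41=65
- radar+magnetometer: mass 8+8=16, value 21+41=62
- lidar+magnetometer: mass 7+8=15, value 12+41=53
Best: 65 sci.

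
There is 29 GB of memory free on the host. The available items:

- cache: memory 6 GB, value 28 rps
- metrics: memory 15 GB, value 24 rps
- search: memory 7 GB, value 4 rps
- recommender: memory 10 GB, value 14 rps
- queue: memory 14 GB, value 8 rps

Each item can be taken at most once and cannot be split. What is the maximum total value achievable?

56 rps

This is a 0/1 knapsack; check combinations near the capacity.
- cache+metrics+search: memory 6+15+7=28, value 28+24+4=56
- cache+metrics: memory 6+15=21, value 28+24=52
- cache+search+recommender: memory 6+7+10=23, value 28+4+14=46
Best: 56 rps.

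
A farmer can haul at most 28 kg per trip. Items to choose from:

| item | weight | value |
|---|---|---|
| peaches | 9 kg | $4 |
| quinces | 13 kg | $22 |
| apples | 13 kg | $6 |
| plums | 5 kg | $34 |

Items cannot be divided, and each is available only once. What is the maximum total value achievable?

This is a 0/1 knapsack; check combinations near the capacity.
- peaches+quinces+plums: weight 9+13+5=27, value 4+22+34=60
- quinces+plums: weight 13+5=18, value 22+34=56
- peaches+apples+plums: weight 9+13+5=27, value 4+6+34=44
Best: $60.

$60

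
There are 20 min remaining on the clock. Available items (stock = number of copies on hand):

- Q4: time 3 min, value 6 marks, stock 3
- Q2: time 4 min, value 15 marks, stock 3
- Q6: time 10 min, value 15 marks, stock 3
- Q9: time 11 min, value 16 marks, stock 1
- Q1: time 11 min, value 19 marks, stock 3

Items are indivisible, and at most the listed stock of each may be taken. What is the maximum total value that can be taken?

57 marks

Best selections within time 20 and stock limits:
- 2×Q4 + 3×Q2: time 18, value 57
- 1×Q4 + 3×Q2: time 15, value 51
Best: 57 marks.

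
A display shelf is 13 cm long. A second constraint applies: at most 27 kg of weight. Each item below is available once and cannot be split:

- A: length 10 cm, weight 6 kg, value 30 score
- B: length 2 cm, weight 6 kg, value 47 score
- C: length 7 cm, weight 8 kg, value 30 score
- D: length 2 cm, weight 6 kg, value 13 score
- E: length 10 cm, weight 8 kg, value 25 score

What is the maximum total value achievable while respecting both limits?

Feasible sets respecting both limits:
- B+C+D: length 11, weight 20, value 90
- A+B: length 12, weight 12, value 77
- B+C: length 9, weight 14, value 77
- B+E: length 12, weight 14, value 72
Best: 90 score.

90 score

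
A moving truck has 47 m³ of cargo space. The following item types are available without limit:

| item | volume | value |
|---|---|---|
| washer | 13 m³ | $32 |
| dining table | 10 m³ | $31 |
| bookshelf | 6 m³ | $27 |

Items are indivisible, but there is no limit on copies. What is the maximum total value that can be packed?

$193

Best value-per-unit is bookshelf at 27/6; filling with it alone gives 7×27 = 189.
Optimal mix: 1×dining table + 6×bookshelf → volume 46, value 193.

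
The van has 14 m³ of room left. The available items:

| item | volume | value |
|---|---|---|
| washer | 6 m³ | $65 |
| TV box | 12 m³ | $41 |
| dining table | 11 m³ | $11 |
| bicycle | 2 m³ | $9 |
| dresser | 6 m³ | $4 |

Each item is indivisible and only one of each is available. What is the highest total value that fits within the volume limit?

$78

This is a 0/1 knapsack; check combinations near the capacity.
- washer+bicycle+dresser: volume 6+2+6=14, value 65+9+4=78
- washer+bicycle: volume 6+2=8, value 65+9=74
- washer+dresser: volume 6+6=12, value 65+4=69
- washer: volume 6, value 65
- TV box+bicycle: volume 12+2=14, value 41+9=50
Best: $78.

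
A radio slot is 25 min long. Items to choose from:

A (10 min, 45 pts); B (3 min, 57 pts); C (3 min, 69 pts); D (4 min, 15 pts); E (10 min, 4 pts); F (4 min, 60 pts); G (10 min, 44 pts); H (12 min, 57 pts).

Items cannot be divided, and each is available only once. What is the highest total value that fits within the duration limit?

246 pts

Check high-value combinations within 25 min:
- A+B+C+D+F: duration 10+3+3+4+4=24, value 45+57+69+15+60=246
- B+C+D+F+G: duration 3+3+4+4+10=24, value 57+69+15+60+44=245
- B+C+F+H: duration 3+3+4+12=22, value 57+69+60+57=243
Best: 246 pts.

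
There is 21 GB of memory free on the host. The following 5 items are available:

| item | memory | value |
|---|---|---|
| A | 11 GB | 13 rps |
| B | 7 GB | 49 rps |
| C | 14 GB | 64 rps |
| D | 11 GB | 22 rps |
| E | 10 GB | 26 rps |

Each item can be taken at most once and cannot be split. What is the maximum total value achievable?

Check high-value combinations within 21 GB:
- B+C: memory 7+14=21, value 49+64=113
- B+E: memory 7+10=17, value 49+26=75
- B+D: memory 7+11=18, value 49+22=71
- C: memory 14, value 64
Best: 113 rps.

113 rps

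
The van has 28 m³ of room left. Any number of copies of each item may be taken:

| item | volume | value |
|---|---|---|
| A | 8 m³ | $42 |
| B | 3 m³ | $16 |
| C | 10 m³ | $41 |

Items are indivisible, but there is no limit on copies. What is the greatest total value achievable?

$148

Best value-per-unit is B at 16/3; filling with it alone gives 9×16 = 144.
Optimal mix: 2×A + 4×B → volume 28, value 148.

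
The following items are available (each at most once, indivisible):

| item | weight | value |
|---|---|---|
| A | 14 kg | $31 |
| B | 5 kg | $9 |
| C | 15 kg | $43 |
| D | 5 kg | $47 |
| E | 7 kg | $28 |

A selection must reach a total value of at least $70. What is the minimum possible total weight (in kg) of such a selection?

Subsets with value ≥ 70, sorted by total weight:
- D+E: weight 12, value 75
- B+D+E: weight 17, value 84
- A+D: weight 19, value 78
- C+D: weight 20, value 90
Minimum weight: 12 kg.

12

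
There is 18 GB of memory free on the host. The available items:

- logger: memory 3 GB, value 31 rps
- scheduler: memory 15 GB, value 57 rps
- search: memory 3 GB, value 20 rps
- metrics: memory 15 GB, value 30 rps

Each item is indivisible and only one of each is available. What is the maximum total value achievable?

Check high-value combinations within 18 GB:
- logger+scheduler: memory 3+15=18, value 31+57=88
- scheduler+search: memory 15+3=18, value 57+20=77
- logger+metrics: memory 3+15=18, value 31+30=61
- scheduler: memory 15, value 57
- logger+search: memory 3+3=6, value 31+20=51
Best: 88 rps.

88 rps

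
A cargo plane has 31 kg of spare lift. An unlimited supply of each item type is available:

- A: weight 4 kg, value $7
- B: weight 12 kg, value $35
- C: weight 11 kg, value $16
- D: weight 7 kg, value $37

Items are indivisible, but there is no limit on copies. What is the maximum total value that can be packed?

$148

Best value-per-unit is D at 37/7, and filling with it alone uses weight 4×7=28. No mix of the others beats 4×37 = 148.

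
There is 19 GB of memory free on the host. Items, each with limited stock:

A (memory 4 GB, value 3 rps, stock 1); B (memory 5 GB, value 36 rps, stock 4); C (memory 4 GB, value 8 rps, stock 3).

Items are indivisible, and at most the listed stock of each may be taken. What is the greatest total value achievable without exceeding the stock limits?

Top feasible selections:
- 3×B + 1×C: memory 19, value 116
- 1×A + 3×B: memory 19, value 111
Best: 116 rps.

116 rps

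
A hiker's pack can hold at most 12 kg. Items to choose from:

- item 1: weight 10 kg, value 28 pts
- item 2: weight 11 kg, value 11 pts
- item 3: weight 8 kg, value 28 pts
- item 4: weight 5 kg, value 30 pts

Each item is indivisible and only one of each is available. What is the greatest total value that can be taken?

30 pts

This is a 0/1 knapsack; check combinations near the capacity.
- item 4: weight 5, value 30
- item 3: weight 8, value 28
- item 1: weight 10, value 28
- item 2: weight 11, value 11
Best: 30 pts.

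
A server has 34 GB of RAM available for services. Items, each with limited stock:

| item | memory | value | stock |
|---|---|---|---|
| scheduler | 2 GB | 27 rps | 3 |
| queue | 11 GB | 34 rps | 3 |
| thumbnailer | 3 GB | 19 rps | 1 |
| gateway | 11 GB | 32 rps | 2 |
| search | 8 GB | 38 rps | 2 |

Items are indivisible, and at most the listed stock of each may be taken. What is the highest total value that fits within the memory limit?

191 rps

Top feasible selections:
- 3×scheduler + 1×queue + 2×search: memory 33, value 191
- 3×scheduler + 1×gateway + 2×search: memory 33, value 189
- 2×scheduler + 1×queue + 1×thumbnailer + 2×search: memory 34, value 183
- 2×scheduler + 1×thumbnailer + 1×gateway + 2×search: memory 34, value 181
Best: 191 rps.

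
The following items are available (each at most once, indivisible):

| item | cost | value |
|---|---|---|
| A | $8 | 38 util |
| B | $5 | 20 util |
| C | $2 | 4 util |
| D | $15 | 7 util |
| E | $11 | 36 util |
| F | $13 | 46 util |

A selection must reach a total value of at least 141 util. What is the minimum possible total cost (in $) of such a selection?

39

Subsets with value ≥ 141, sorted by total cost:
- A+B+C+E+F: cost 39, value 144
- A+B+D+E+F: cost 52, value 147
Minimum cost: 39 $.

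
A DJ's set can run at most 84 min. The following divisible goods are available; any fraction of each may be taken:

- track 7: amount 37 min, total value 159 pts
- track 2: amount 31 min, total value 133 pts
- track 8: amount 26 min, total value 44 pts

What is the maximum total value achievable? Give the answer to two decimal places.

Take in order of value per unit:
- track 7 (159/37 per unit): all 37 → value 159, running total 159.00
- track 2 (133/31 per unit): all 31 → value 133, running total 292.00
- track 8 (44/26 per unit): 16 of 26 → value 16×44/26 = 27.0769, running total 319.08
Total 319.08.

319.08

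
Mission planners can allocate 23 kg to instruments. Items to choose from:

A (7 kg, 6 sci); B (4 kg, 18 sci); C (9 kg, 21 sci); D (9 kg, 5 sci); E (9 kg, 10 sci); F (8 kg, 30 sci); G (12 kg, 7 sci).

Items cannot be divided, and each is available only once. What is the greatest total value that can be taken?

Check high-value combinations within 23 kg:
- B+C+F: mass 4+9+8=21, value 18+21+30=69
- B+E+F: mass 4+9+8=21, value 18+10+30=58
- A+B+F: mass 7+4+8=19, value 6+18+30=54
Best: 69 sci.

69 sci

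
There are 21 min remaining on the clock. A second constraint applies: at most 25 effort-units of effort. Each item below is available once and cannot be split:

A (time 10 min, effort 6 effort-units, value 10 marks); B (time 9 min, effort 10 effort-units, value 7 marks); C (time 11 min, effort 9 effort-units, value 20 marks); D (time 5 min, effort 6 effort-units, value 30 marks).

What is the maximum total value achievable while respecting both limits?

Feasible sets respecting both limits:
- C+D: time 16, effort 15, value 50
- A+D: time 15, effort 12, value 40
- B+D: time 14, effort 16, value 37
Best: 50 marks.

50 marks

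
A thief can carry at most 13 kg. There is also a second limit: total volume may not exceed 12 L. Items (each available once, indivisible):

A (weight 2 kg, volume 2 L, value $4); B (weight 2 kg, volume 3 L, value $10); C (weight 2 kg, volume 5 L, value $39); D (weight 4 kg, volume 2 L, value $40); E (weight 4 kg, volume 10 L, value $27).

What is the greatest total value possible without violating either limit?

Feasible sets respecting both limits:
- A+B+C+D: weight 10, volume 12, value 93
- B+C+D: weight 8, volume 10, value 89
- A+C+D: weight 8, volume 9, value 83
Best: $93.

$93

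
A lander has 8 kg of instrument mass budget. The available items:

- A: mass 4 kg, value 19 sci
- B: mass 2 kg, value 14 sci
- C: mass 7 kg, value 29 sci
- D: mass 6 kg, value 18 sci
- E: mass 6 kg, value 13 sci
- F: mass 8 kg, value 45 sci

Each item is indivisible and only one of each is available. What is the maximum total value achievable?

45 sci

Check high-value combinations within 8 kg:
- F: mass 8, value 45
- A+B: mass 4+2=6, value 19+14=33
- B+D: mass 2+6=8, value 14+18=32
- C: mass 7, value 29
Best: 45 sci.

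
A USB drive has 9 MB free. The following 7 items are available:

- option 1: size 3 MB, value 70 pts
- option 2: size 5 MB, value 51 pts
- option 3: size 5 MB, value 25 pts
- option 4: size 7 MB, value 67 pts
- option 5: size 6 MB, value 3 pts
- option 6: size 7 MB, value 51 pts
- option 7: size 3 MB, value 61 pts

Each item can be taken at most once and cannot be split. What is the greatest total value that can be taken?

131 pts

Check high-value combinations within 9 MB:
- option 1+option 7: size 3+3=6, value 70+61=131
- option 1+option 2: size 3+5=8, value 70+51=121
- option 2+option 7: size 5+3=8, value 51+61=112
Best: 131 pts.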